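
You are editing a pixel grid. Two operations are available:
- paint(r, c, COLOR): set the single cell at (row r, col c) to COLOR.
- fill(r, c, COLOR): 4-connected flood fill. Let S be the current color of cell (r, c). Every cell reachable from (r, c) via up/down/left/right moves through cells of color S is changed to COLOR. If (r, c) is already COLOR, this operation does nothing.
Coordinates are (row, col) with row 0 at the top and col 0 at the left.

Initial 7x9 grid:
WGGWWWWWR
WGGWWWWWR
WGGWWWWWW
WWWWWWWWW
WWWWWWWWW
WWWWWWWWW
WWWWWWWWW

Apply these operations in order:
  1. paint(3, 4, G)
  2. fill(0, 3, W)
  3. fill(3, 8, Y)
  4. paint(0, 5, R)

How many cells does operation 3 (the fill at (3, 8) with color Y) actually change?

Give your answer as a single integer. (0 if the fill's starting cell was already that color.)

Answer: 54

Derivation:
After op 1 paint(3,4,G):
WGGWWWWWR
WGGWWWWWR
WGGWWWWWW
WWWWGWWWW
WWWWWWWWW
WWWWWWWWW
WWWWWWWWW
After op 2 fill(0,3,W) [0 cells changed]:
WGGWWWWWR
WGGWWWWWR
WGGWWWWWW
WWWWGWWWW
WWWWWWWWW
WWWWWWWWW
WWWWWWWWW
After op 3 fill(3,8,Y) [54 cells changed]:
YGGYYYYYR
YGGYYYYYR
YGGYYYYYY
YYYYGYYYY
YYYYYYYYY
YYYYYYYYY
YYYYYYYYY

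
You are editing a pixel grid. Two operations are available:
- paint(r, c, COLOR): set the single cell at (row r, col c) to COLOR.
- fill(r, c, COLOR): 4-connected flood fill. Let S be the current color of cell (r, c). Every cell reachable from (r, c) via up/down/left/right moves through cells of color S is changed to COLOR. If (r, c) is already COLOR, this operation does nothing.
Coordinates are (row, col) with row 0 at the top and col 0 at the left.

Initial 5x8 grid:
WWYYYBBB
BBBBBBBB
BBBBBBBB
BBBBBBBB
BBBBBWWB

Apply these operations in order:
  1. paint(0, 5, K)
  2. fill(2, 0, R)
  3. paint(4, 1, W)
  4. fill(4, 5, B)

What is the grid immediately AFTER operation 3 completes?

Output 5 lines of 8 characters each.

Answer: WWYYYKRR
RRRRRRRR
RRRRRRRR
RRRRRRRR
RWRRRWWR

Derivation:
After op 1 paint(0,5,K):
WWYYYKBB
BBBBBBBB
BBBBBBBB
BBBBBBBB
BBBBBWWB
After op 2 fill(2,0,R) [32 cells changed]:
WWYYYKRR
RRRRRRRR
RRRRRRRR
RRRRRRRR
RRRRRWWR
After op 3 paint(4,1,W):
WWYYYKRR
RRRRRRRR
RRRRRRRR
RRRRRRRR
RWRRRWWR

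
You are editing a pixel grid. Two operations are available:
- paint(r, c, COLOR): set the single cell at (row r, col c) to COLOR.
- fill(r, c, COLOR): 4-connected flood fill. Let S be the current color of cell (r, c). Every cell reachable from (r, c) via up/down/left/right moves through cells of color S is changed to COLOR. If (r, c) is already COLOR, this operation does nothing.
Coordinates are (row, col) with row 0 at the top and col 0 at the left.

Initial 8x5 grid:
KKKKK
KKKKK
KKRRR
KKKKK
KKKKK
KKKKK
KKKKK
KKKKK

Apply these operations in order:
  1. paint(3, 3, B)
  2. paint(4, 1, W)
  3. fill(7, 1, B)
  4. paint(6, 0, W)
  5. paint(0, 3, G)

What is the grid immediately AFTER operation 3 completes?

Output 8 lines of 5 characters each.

Answer: BBBBB
BBBBB
BBRRR
BBBBB
BWBBB
BBBBB
BBBBB
BBBBB

Derivation:
After op 1 paint(3,3,B):
KKKKK
KKKKK
KKRRR
KKKBK
KKKKK
KKKKK
KKKKK
KKKKK
After op 2 paint(4,1,W):
KKKKK
KKKKK
KKRRR
KKKBK
KWKKK
KKKKK
KKKKK
KKKKK
After op 3 fill(7,1,B) [35 cells changed]:
BBBBB
BBBBB
BBRRR
BBBBB
BWBBB
BBBBB
BBBBB
BBBBB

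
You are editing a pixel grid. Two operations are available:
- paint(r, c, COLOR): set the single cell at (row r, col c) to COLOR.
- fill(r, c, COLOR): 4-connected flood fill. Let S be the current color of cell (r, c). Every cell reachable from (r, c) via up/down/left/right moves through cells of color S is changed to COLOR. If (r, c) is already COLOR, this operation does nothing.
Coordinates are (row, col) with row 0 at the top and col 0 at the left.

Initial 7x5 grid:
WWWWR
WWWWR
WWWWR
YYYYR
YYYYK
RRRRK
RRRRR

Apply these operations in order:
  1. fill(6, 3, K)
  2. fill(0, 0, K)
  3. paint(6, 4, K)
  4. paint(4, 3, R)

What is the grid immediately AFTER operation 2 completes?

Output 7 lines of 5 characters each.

Answer: KKKKR
KKKKR
KKKKR
YYYYR
YYYYK
KKKKK
KKKKK

Derivation:
After op 1 fill(6,3,K) [9 cells changed]:
WWWWR
WWWWR
WWWWR
YYYYR
YYYYK
KKKKK
KKKKK
After op 2 fill(0,0,K) [12 cells changed]:
KKKKR
KKKKR
KKKKR
YYYYR
YYYYK
KKKKK
KKKKK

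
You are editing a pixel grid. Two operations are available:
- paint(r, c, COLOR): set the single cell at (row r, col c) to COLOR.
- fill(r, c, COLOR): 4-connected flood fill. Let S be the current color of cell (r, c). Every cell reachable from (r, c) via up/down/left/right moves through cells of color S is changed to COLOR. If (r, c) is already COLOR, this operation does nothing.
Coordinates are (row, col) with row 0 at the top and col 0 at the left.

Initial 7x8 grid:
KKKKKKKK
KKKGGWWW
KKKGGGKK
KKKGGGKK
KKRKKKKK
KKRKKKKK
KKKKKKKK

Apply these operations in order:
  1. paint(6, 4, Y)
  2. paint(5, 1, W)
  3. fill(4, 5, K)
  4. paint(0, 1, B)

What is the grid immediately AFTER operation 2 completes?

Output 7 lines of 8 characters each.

After op 1 paint(6,4,Y):
KKKKKKKK
KKKGGWWW
KKKGGGKK
KKKGGGKK
KKRKKKKK
KKRKKKKK
KKKKYKKK
After op 2 paint(5,1,W):
KKKKKKKK
KKKGGWWW
KKKGGGKK
KKKGGGKK
KKRKKKKK
KWRKKKKK
KKKKYKKK

Answer: KKKKKKKK
KKKGGWWW
KKKGGGKK
KKKGGGKK
KKRKKKKK
KWRKKKKK
KKKKYKKK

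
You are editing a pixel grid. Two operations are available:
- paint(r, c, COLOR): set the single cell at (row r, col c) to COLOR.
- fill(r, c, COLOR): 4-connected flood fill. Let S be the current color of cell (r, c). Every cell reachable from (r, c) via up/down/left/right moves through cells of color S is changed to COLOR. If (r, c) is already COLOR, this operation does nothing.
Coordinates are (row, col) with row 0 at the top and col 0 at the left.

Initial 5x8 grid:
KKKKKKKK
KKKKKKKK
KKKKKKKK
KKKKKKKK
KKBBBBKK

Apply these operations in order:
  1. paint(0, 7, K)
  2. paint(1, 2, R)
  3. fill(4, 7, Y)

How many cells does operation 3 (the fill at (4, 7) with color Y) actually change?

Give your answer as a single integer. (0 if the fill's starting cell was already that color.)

After op 1 paint(0,7,K):
KKKKKKKK
KKKKKKKK
KKKKKKKK
KKKKKKKK
KKBBBBKK
After op 2 paint(1,2,R):
KKKKKKKK
KKRKKKKK
KKKKKKKK
KKKKKKKK
KKBBBBKK
After op 3 fill(4,7,Y) [35 cells changed]:
YYYYYYYY
YYRYYYYY
YYYYYYYY
YYYYYYYY
YYBBBBYY

Answer: 35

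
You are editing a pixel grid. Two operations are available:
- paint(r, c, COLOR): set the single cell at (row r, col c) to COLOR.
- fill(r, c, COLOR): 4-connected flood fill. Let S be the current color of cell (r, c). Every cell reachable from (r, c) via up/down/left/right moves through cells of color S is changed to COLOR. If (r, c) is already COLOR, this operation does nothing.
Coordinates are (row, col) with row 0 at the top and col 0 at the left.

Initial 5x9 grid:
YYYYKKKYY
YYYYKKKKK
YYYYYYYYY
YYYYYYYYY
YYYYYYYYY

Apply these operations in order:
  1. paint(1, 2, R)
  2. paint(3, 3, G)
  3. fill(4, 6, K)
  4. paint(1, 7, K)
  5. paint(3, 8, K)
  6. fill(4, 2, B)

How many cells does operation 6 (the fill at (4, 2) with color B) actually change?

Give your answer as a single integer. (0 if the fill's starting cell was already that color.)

After op 1 paint(1,2,R):
YYYYKKKYY
YYRYKKKKK
YYYYYYYYY
YYYYYYYYY
YYYYYYYYY
After op 2 paint(3,3,G):
YYYYKKKYY
YYRYKKKKK
YYYYYYYYY
YYYGYYYYY
YYYYYYYYY
After op 3 fill(4,6,K) [33 cells changed]:
KKKKKKKYY
KKRKKKKKK
KKKKKKKKK
KKKGKKKKK
KKKKKKKKK
After op 4 paint(1,7,K):
KKKKKKKYY
KKRKKKKKK
KKKKKKKKK
KKKGKKKKK
KKKKKKKKK
After op 5 paint(3,8,K):
KKKKKKKYY
KKRKKKKKK
KKKKKKKKK
KKKGKKKKK
KKKKKKKKK
After op 6 fill(4,2,B) [41 cells changed]:
BBBBBBBYY
BBRBBBBBB
BBBBBBBBB
BBBGBBBBB
BBBBBBBBB

Answer: 41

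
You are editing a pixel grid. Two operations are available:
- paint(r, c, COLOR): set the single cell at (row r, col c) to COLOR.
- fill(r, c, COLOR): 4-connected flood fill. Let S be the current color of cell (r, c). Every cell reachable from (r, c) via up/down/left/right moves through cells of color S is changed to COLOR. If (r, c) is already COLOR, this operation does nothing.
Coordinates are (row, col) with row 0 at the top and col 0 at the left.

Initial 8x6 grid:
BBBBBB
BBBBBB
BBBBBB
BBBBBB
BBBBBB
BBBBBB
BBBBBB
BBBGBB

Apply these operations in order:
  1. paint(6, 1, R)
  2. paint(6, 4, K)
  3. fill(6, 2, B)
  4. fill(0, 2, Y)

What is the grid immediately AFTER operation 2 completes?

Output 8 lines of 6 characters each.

Answer: BBBBBB
BBBBBB
BBBBBB
BBBBBB
BBBBBB
BBBBBB
BRBBKB
BBBGBB

Derivation:
After op 1 paint(6,1,R):
BBBBBB
BBBBBB
BBBBBB
BBBBBB
BBBBBB
BBBBBB
BRBBBB
BBBGBB
After op 2 paint(6,4,K):
BBBBBB
BBBBBB
BBBBBB
BBBBBB
BBBBBB
BBBBBB
BRBBKB
BBBGBB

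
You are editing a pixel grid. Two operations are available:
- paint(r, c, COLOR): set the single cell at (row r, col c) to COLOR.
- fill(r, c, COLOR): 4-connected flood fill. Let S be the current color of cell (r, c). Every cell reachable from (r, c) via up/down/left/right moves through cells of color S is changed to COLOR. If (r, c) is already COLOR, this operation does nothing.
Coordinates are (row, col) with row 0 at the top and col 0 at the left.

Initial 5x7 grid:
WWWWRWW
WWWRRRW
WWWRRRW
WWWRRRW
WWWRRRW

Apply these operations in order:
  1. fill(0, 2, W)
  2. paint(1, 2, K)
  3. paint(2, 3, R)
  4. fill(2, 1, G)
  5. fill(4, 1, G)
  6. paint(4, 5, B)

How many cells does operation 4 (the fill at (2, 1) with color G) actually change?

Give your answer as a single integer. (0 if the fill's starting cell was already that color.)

After op 1 fill(0,2,W) [0 cells changed]:
WWWWRWW
WWWRRRW
WWWRRRW
WWWRRRW
WWWRRRW
After op 2 paint(1,2,K):
WWWWRWW
WWKRRRW
WWWRRRW
WWWRRRW
WWWRRRW
After op 3 paint(2,3,R):
WWWWRWW
WWKRRRW
WWWRRRW
WWWRRRW
WWWRRRW
After op 4 fill(2,1,G) [15 cells changed]:
GGGGRWW
GGKRRRW
GGGRRRW
GGGRRRW
GGGRRRW

Answer: 15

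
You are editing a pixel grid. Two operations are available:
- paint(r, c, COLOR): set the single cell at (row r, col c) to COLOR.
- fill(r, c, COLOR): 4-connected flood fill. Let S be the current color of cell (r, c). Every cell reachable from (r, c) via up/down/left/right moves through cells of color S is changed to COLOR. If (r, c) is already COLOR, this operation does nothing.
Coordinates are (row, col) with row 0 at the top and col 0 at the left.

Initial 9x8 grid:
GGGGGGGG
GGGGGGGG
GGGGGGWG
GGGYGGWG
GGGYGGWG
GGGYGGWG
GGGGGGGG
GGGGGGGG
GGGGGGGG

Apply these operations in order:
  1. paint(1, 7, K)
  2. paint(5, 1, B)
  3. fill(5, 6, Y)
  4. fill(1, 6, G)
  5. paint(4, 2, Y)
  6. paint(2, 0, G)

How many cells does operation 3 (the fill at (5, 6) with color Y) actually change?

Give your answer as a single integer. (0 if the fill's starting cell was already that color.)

Answer: 4

Derivation:
After op 1 paint(1,7,K):
GGGGGGGG
GGGGGGGK
GGGGGGWG
GGGYGGWG
GGGYGGWG
GGGYGGWG
GGGGGGGG
GGGGGGGG
GGGGGGGG
After op 2 paint(5,1,B):
GGGGGGGG
GGGGGGGK
GGGGGGWG
GGGYGGWG
GGGYGGWG
GBGYGGWG
GGGGGGGG
GGGGGGGG
GGGGGGGG
After op 3 fill(5,6,Y) [4 cells changed]:
GGGGGGGG
GGGGGGGK
GGGGGGYG
GGGYGGYG
GGGYGGYG
GBGYGGYG
GGGGGGGG
GGGGGGGG
GGGGGGGG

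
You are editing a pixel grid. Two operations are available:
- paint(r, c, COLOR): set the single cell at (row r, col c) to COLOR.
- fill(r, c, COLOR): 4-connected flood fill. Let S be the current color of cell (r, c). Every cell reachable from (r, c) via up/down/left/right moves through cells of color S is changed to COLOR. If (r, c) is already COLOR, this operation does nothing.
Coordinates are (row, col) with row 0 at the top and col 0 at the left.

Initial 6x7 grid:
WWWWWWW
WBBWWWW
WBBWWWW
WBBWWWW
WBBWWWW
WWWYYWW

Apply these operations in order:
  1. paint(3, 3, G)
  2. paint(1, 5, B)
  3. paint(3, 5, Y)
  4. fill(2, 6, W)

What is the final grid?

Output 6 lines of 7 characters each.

Answer: WWWWWWW
WBBWWBW
WBBWWWW
WBBGWYW
WBBWWWW
WWWYYWW

Derivation:
After op 1 paint(3,3,G):
WWWWWWW
WBBWWWW
WBBWWWW
WBBGWWW
WBBWWWW
WWWYYWW
After op 2 paint(1,5,B):
WWWWWWW
WBBWWBW
WBBWWWW
WBBGWWW
WBBWWWW
WWWYYWW
After op 3 paint(3,5,Y):
WWWWWWW
WBBWWBW
WBBWWWW
WBBGWYW
WBBWWWW
WWWYYWW
After op 4 fill(2,6,W) [0 cells changed]:
WWWWWWW
WBBWWBW
WBBWWWW
WBBGWYW
WBBWWWW
WWWYYWW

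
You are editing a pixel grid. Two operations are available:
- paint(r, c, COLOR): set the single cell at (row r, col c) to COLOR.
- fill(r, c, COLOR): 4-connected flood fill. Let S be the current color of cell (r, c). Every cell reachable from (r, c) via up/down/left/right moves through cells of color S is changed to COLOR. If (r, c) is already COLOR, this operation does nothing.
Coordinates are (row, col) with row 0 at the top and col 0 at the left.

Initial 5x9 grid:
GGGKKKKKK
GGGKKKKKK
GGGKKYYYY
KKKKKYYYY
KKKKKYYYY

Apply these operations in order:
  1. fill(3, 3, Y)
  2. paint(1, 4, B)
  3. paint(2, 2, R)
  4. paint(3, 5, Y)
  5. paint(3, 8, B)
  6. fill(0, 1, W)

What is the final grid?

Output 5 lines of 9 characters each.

After op 1 fill(3,3,Y) [24 cells changed]:
GGGYYYYYY
GGGYYYYYY
GGGYYYYYY
YYYYYYYYY
YYYYYYYYY
After op 2 paint(1,4,B):
GGGYYYYYY
GGGYBYYYY
GGGYYYYYY
YYYYYYYYY
YYYYYYYYY
After op 3 paint(2,2,R):
GGGYYYYYY
GGGYBYYYY
GGRYYYYYY
YYYYYYYYY
YYYYYYYYY
After op 4 paint(3,5,Y):
GGGYYYYYY
GGGYBYYYY
GGRYYYYYY
YYYYYYYYY
YYYYYYYYY
After op 5 paint(3,8,B):
GGGYYYYYY
GGGYBYYYY
GGRYYYYYY
YYYYYYYYB
YYYYYYYYY
After op 6 fill(0,1,W) [8 cells changed]:
WWWYYYYYY
WWWYBYYYY
WWRYYYYYY
YYYYYYYYB
YYYYYYYYY

Answer: WWWYYYYYY
WWWYBYYYY
WWRYYYYYY
YYYYYYYYB
YYYYYYYYY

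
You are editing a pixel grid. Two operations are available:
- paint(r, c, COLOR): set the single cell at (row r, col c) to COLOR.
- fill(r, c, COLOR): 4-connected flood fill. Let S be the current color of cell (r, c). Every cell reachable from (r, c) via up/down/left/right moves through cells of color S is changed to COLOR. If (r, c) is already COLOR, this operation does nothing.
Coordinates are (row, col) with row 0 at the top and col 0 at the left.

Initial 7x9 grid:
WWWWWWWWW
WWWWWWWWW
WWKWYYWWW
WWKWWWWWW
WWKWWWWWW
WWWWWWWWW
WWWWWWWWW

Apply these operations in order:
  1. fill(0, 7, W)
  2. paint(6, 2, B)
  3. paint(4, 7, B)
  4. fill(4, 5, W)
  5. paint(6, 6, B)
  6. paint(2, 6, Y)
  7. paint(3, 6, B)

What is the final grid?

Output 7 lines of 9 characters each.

Answer: WWWWWWWWW
WWWWWWWWW
WWKWYYYWW
WWKWWWBWW
WWKWWWWBW
WWWWWWWWW
WWBWWWBWW

Derivation:
After op 1 fill(0,7,W) [0 cells changed]:
WWWWWWWWW
WWWWWWWWW
WWKWYYWWW
WWKWWWWWW
WWKWWWWWW
WWWWWWWWW
WWWWWWWWW
After op 2 paint(6,2,B):
WWWWWWWWW
WWWWWWWWW
WWKWYYWWW
WWKWWWWWW
WWKWWWWWW
WWWWWWWWW
WWBWWWWWW
After op 3 paint(4,7,B):
WWWWWWWWW
WWWWWWWWW
WWKWYYWWW
WWKWWWWWW
WWKWWWWBW
WWWWWWWWW
WWBWWWWWW
After op 4 fill(4,5,W) [0 cells changed]:
WWWWWWWWW
WWWWWWWWW
WWKWYYWWW
WWKWWWWWW
WWKWWWWBW
WWWWWWWWW
WWBWWWWWW
After op 5 paint(6,6,B):
WWWWWWWWW
WWWWWWWWW
WWKWYYWWW
WWKWWWWWW
WWKWWWWBW
WWWWWWWWW
WWBWWWBWW
After op 6 paint(2,6,Y):
WWWWWWWWW
WWWWWWWWW
WWKWYYYWW
WWKWWWWWW
WWKWWWWBW
WWWWWWWWW
WWBWWWBWW
After op 7 paint(3,6,B):
WWWWWWWWW
WWWWWWWWW
WWKWYYYWW
WWKWWWBWW
WWKWWWWBW
WWWWWWWWW
WWBWWWBWW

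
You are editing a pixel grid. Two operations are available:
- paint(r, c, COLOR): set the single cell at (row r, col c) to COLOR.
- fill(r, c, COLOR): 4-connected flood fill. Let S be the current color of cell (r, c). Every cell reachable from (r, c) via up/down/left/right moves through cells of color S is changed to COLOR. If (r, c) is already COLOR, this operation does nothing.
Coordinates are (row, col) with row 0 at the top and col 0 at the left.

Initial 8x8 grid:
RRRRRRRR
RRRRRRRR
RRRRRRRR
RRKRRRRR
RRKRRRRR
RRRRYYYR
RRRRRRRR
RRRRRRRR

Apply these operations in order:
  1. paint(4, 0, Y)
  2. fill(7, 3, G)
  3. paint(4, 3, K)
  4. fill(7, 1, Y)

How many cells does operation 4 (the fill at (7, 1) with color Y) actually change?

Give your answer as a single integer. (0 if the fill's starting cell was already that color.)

After op 1 paint(4,0,Y):
RRRRRRRR
RRRRRRRR
RRRRRRRR
RRKRRRRR
YRKRRRRR
RRRRYYYR
RRRRRRRR
RRRRRRRR
After op 2 fill(7,3,G) [58 cells changed]:
GGGGGGGG
GGGGGGGG
GGGGGGGG
GGKGGGGG
YGKGGGGG
GGGGYYYG
GGGGGGGG
GGGGGGGG
After op 3 paint(4,3,K):
GGGGGGGG
GGGGGGGG
GGGGGGGG
GGKGGGGG
YGKKGGGG
GGGGYYYG
GGGGGGGG
GGGGGGGG
After op 4 fill(7,1,Y) [57 cells changed]:
YYYYYYYY
YYYYYYYY
YYYYYYYY
YYKYYYYY
YYKKYYYY
YYYYYYYY
YYYYYYYY
YYYYYYYY

Answer: 57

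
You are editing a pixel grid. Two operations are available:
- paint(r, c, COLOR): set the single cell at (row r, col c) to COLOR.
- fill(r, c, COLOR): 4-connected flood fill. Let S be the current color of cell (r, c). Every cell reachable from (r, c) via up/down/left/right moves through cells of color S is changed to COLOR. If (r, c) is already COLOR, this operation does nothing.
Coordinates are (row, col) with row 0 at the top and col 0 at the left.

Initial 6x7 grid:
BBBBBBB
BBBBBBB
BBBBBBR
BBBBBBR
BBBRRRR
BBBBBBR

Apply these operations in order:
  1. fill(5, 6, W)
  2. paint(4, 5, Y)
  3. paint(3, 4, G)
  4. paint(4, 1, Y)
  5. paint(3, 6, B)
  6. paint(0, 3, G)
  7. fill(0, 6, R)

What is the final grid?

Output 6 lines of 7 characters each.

Answer: RRRGRRR
RRRRRRR
RRRRRRW
RRRRGRR
RYRWWYW
RRRRRRW

Derivation:
After op 1 fill(5,6,W) [7 cells changed]:
BBBBBBB
BBBBBBB
BBBBBBW
BBBBBBW
BBBWWWW
BBBBBBW
After op 2 paint(4,5,Y):
BBBBBBB
BBBBBBB
BBBBBBW
BBBBBBW
BBBWWYW
BBBBBBW
After op 3 paint(3,4,G):
BBBBBBB
BBBBBBB
BBBBBBW
BBBBGBW
BBBWWYW
BBBBBBW
After op 4 paint(4,1,Y):
BBBBBBB
BBBBBBB
BBBBBBW
BBBBGBW
BYBWWYW
BBBBBBW
After op 5 paint(3,6,B):
BBBBBBB
BBBBBBB
BBBBBBW
BBBBGBB
BYBWWYW
BBBBBBW
After op 6 paint(0,3,G):
BBBGBBB
BBBBBBB
BBBBBBW
BBBBGBB
BYBWWYW
BBBBBBW
After op 7 fill(0,6,R) [33 cells changed]:
RRRGRRR
RRRRRRR
RRRRRRW
RRRRGRR
RYRWWYW
RRRRRRW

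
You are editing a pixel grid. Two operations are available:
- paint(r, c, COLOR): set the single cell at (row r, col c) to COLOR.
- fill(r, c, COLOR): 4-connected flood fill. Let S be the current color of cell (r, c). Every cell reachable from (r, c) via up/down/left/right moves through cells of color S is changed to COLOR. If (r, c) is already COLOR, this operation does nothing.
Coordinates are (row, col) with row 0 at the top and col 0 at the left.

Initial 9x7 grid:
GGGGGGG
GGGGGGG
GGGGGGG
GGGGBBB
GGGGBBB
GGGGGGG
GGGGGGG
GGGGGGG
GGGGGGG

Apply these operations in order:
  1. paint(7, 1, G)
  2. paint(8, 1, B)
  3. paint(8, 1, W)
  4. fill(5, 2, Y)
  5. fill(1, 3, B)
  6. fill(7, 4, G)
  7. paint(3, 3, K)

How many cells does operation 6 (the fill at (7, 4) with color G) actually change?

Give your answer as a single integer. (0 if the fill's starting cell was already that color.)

After op 1 paint(7,1,G):
GGGGGGG
GGGGGGG
GGGGGGG
GGGGBBB
GGGGBBB
GGGGGGG
GGGGGGG
GGGGGGG
GGGGGGG
After op 2 paint(8,1,B):
GGGGGGG
GGGGGGG
GGGGGGG
GGGGBBB
GGGGBBB
GGGGGGG
GGGGGGG
GGGGGGG
GBGGGGG
After op 3 paint(8,1,W):
GGGGGGG
GGGGGGG
GGGGGGG
GGGGBBB
GGGGBBB
GGGGGGG
GGGGGGG
GGGGGGG
GWGGGGG
After op 4 fill(5,2,Y) [56 cells changed]:
YYYYYYY
YYYYYYY
YYYYYYY
YYYYBBB
YYYYBBB
YYYYYYY
YYYYYYY
YYYYYYY
YWYYYYY
After op 5 fill(1,3,B) [56 cells changed]:
BBBBBBB
BBBBBBB
BBBBBBB
BBBBBBB
BBBBBBB
BBBBBBB
BBBBBBB
BBBBBBB
BWBBBBB
After op 6 fill(7,4,G) [62 cells changed]:
GGGGGGG
GGGGGGG
GGGGGGG
GGGGGGG
GGGGGGG
GGGGGGG
GGGGGGG
GGGGGGG
GWGGGGG

Answer: 62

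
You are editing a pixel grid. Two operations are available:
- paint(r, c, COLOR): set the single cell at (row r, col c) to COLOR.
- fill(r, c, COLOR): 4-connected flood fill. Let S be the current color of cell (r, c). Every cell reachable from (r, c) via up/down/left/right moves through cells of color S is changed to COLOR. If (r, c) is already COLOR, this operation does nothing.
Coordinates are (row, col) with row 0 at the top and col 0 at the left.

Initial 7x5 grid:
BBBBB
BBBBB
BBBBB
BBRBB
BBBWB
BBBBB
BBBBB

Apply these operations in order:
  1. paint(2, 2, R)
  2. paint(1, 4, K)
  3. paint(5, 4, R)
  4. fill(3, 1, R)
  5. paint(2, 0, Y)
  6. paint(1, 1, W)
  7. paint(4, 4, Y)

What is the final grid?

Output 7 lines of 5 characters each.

Answer: RRRRR
RWRRK
YRRRR
RRRRR
RRRWY
RRRRR
RRRRR

Derivation:
After op 1 paint(2,2,R):
BBBBB
BBBBB
BBRBB
BBRBB
BBBWB
BBBBB
BBBBB
After op 2 paint(1,4,K):
BBBBB
BBBBK
BBRBB
BBRBB
BBBWB
BBBBB
BBBBB
After op 3 paint(5,4,R):
BBBBB
BBBBK
BBRBB
BBRBB
BBBWB
BBBBR
BBBBB
After op 4 fill(3,1,R) [30 cells changed]:
RRRRR
RRRRK
RRRRR
RRRRR
RRRWR
RRRRR
RRRRR
After op 5 paint(2,0,Y):
RRRRR
RRRRK
YRRRR
RRRRR
RRRWR
RRRRR
RRRRR
After op 6 paint(1,1,W):
RRRRR
RWRRK
YRRRR
RRRRR
RRRWR
RRRRR
RRRRR
After op 7 paint(4,4,Y):
RRRRR
RWRRK
YRRRR
RRRRR
RRRWY
RRRRR
RRRRR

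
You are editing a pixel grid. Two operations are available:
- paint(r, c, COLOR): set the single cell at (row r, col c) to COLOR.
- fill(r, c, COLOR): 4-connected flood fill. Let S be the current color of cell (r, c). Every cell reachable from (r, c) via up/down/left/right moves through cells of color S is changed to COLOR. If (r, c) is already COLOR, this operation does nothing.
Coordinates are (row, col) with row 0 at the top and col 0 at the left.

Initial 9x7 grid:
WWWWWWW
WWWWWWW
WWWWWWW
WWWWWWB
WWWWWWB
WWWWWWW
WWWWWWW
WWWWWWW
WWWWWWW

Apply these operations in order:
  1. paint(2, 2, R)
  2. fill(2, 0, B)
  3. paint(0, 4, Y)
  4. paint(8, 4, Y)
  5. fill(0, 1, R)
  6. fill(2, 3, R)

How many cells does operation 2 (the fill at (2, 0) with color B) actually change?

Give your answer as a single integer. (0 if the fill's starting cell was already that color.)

After op 1 paint(2,2,R):
WWWWWWW
WWWWWWW
WWRWWWW
WWWWWWB
WWWWWWB
WWWWWWW
WWWWWWW
WWWWWWW
WWWWWWW
After op 2 fill(2,0,B) [60 cells changed]:
BBBBBBB
BBBBBBB
BBRBBBB
BBBBBBB
BBBBBBB
BBBBBBB
BBBBBBB
BBBBBBB
BBBBBBB

Answer: 60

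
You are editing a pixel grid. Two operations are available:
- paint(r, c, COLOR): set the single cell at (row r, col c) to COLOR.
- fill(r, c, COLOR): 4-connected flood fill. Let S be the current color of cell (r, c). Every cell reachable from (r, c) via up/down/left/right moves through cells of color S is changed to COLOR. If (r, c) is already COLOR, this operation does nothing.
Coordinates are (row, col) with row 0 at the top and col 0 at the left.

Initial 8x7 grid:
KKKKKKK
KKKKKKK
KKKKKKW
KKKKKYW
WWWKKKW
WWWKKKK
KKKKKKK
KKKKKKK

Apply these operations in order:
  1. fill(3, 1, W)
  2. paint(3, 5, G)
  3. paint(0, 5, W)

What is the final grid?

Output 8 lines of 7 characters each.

Answer: WWWWWWW
WWWWWWW
WWWWWWW
WWWWWGW
WWWWWWW
WWWWWWW
WWWWWWW
WWWWWWW

Derivation:
After op 1 fill(3,1,W) [46 cells changed]:
WWWWWWW
WWWWWWW
WWWWWWW
WWWWWYW
WWWWWWW
WWWWWWW
WWWWWWW
WWWWWWW
After op 2 paint(3,5,G):
WWWWWWW
WWWWWWW
WWWWWWW
WWWWWGW
WWWWWWW
WWWWWWW
WWWWWWW
WWWWWWW
After op 3 paint(0,5,W):
WWWWWWW
WWWWWWW
WWWWWWW
WWWWWGW
WWWWWWW
WWWWWWW
WWWWWWW
WWWWWWW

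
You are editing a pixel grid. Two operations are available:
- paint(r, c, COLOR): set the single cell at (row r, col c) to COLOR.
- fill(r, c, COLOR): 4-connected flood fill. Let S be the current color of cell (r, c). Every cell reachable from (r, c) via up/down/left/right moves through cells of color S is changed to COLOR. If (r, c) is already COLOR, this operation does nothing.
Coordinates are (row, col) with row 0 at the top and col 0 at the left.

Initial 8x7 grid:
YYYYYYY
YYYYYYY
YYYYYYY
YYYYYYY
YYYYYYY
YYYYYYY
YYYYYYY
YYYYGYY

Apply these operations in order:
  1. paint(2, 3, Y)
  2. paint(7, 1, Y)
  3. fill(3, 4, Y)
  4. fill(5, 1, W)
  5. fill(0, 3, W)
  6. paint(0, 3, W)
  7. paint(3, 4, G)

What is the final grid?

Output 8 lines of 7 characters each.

Answer: WWWWWWW
WWWWWWW
WWWWWWW
WWWWGWW
WWWWWWW
WWWWWWW
WWWWWWW
WWWWGWW

Derivation:
After op 1 paint(2,3,Y):
YYYYYYY
YYYYYYY
YYYYYYY
YYYYYYY
YYYYYYY
YYYYYYY
YYYYYYY
YYYYGYY
After op 2 paint(7,1,Y):
YYYYYYY
YYYYYYY
YYYYYYY
YYYYYYY
YYYYYYY
YYYYYYY
YYYYYYY
YYYYGYY
After op 3 fill(3,4,Y) [0 cells changed]:
YYYYYYY
YYYYYYY
YYYYYYY
YYYYYYY
YYYYYYY
YYYYYYY
YYYYYYY
YYYYGYY
After op 4 fill(5,1,W) [55 cells changed]:
WWWWWWW
WWWWWWW
WWWWWWW
WWWWWWW
WWWWWWW
WWWWWWW
WWWWWWW
WWWWGWW
After op 5 fill(0,3,W) [0 cells changed]:
WWWWWWW
WWWWWWW
WWWWWWW
WWWWWWW
WWWWWWW
WWWWWWW
WWWWWWW
WWWWGWW
After op 6 paint(0,3,W):
WWWWWWW
WWWWWWW
WWWWWWW
WWWWWWW
WWWWWWW
WWWWWWW
WWWWWWW
WWWWGWW
After op 7 paint(3,4,G):
WWWWWWW
WWWWWWW
WWWWWWW
WWWWGWW
WWWWWWW
WWWWWWW
WWWWWWW
WWWWGWW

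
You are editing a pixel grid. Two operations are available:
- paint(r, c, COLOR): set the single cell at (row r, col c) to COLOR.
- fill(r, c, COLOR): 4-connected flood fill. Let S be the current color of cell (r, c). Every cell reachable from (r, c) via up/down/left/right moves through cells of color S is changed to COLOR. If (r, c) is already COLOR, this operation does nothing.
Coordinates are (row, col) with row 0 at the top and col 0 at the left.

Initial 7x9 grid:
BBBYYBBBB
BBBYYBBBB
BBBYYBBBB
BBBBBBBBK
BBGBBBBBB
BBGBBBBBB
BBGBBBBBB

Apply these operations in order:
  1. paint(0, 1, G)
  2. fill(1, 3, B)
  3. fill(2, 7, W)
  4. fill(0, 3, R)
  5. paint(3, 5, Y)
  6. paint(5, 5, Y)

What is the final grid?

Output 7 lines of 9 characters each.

After op 1 paint(0,1,G):
BGBYYBBBB
BBBYYBBBB
BBBYYBBBB
BBBBBBBBK
BBGBBBBBB
BBGBBBBBB
BBGBBBBBB
After op 2 fill(1,3,B) [6 cells changed]:
BGBBBBBBB
BBBBBBBBB
BBBBBBBBB
BBBBBBBBK
BBGBBBBBB
BBGBBBBBB
BBGBBBBBB
After op 3 fill(2,7,W) [58 cells changed]:
WGWWWWWWW
WWWWWWWWW
WWWWWWWWW
WWWWWWWWK
WWGWWWWWW
WWGWWWWWW
WWGWWWWWW
After op 4 fill(0,3,R) [58 cells changed]:
RGRRRRRRR
RRRRRRRRR
RRRRRRRRR
RRRRRRRRK
RRGRRRRRR
RRGRRRRRR
RRGRRRRRR
After op 5 paint(3,5,Y):
RGRRRRRRR
RRRRRRRRR
RRRRRRRRR
RRRRRYRRK
RRGRRRRRR
RRGRRRRRR
RRGRRRRRR
After op 6 paint(5,5,Y):
RGRRRRRRR
RRRRRRRRR
RRRRRRRRR
RRRRRYRRK
RRGRRRRRR
RRGRRYRRR
RRGRRRRRR

Answer: RGRRRRRRR
RRRRRRRRR
RRRRRRRRR
RRRRRYRRK
RRGRRRRRR
RRGRRYRRR
RRGRRRRRR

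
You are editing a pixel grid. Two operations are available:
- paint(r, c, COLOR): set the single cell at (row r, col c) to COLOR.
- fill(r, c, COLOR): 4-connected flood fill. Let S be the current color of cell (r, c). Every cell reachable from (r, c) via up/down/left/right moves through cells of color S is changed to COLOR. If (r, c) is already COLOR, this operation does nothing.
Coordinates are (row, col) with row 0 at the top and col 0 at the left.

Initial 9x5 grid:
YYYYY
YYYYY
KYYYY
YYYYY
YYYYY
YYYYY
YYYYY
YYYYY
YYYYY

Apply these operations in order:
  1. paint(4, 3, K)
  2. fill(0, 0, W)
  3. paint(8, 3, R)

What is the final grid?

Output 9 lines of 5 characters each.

Answer: WWWWW
WWWWW
KWWWW
WWWWW
WWWKW
WWWWW
WWWWW
WWWWW
WWWRW

Derivation:
After op 1 paint(4,3,K):
YYYYY
YYYYY
KYYYY
YYYYY
YYYKY
YYYYY
YYYYY
YYYYY
YYYYY
After op 2 fill(0,0,W) [43 cells changed]:
WWWWW
WWWWW
KWWWW
WWWWW
WWWKW
WWWWW
WWWWW
WWWWW
WWWWW
After op 3 paint(8,3,R):
WWWWW
WWWWW
KWWWW
WWWWW
WWWKW
WWWWW
WWWWW
WWWWW
WWWRW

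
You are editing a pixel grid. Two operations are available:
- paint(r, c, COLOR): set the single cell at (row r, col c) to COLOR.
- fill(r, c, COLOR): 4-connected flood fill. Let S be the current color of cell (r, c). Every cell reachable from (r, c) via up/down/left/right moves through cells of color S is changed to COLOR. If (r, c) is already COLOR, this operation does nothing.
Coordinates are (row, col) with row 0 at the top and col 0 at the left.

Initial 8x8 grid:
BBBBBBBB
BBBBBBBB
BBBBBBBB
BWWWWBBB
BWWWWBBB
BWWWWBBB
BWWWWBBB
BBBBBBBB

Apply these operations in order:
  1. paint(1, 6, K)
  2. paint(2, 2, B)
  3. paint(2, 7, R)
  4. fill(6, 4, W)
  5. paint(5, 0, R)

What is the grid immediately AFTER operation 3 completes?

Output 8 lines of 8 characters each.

Answer: BBBBBBBB
BBBBBBKB
BBBBBBBR
BWWWWBBB
BWWWWBBB
BWWWWBBB
BWWWWBBB
BBBBBBBB

Derivation:
After op 1 paint(1,6,K):
BBBBBBBB
BBBBBBKB
BBBBBBBB
BWWWWBBB
BWWWWBBB
BWWWWBBB
BWWWWBBB
BBBBBBBB
After op 2 paint(2,2,B):
BBBBBBBB
BBBBBBKB
BBBBBBBB
BWWWWBBB
BWWWWBBB
BWWWWBBB
BWWWWBBB
BBBBBBBB
After op 3 paint(2,7,R):
BBBBBBBB
BBBBBBKB
BBBBBBBR
BWWWWBBB
BWWWWBBB
BWWWWBBB
BWWWWBBB
BBBBBBBB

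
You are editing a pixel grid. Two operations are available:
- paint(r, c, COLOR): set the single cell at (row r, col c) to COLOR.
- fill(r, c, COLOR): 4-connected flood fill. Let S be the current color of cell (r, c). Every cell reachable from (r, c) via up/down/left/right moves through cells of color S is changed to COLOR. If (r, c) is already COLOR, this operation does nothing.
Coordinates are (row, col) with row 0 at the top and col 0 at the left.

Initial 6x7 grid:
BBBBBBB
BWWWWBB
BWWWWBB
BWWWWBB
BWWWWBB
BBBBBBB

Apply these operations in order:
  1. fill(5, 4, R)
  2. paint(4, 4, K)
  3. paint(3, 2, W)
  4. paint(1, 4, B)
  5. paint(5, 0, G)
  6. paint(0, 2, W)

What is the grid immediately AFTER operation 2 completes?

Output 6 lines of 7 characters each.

Answer: RRRRRRR
RWWWWRR
RWWWWRR
RWWWWRR
RWWWKRR
RRRRRRR

Derivation:
After op 1 fill(5,4,R) [26 cells changed]:
RRRRRRR
RWWWWRR
RWWWWRR
RWWWWRR
RWWWWRR
RRRRRRR
After op 2 paint(4,4,K):
RRRRRRR
RWWWWRR
RWWWWRR
RWWWWRR
RWWWKRR
RRRRRRR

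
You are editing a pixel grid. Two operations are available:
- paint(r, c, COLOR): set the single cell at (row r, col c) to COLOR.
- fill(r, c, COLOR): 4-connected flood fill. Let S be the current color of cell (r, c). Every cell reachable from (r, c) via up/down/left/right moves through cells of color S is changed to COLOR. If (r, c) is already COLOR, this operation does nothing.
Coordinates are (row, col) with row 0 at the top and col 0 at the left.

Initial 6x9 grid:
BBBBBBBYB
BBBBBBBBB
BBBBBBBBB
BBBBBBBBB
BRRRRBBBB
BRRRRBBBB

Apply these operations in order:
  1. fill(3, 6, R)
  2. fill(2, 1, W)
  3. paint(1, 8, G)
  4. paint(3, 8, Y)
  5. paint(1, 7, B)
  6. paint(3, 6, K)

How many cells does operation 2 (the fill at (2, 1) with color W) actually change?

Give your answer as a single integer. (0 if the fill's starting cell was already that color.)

After op 1 fill(3,6,R) [45 cells changed]:
RRRRRRRYR
RRRRRRRRR
RRRRRRRRR
RRRRRRRRR
RRRRRRRRR
RRRRRRRRR
After op 2 fill(2,1,W) [53 cells changed]:
WWWWWWWYW
WWWWWWWWW
WWWWWWWWW
WWWWWWWWW
WWWWWWWWW
WWWWWWWWW

Answer: 53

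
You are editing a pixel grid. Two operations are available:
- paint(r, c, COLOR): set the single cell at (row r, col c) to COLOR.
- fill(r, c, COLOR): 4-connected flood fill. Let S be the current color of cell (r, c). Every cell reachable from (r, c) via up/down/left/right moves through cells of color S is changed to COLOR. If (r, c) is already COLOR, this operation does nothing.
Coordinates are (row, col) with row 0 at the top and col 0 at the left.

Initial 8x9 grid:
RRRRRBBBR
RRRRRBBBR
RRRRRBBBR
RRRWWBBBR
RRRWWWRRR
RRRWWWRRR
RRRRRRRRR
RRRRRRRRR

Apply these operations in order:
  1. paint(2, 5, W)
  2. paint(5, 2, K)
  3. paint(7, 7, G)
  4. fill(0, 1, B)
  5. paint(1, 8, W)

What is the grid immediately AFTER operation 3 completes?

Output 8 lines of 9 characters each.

Answer: RRRRRBBBR
RRRRRBBBR
RRRRRWBBR
RRRWWBBBR
RRRWWWRRR
RRKWWWRRR
RRRRRRRRR
RRRRRRRGR

Derivation:
After op 1 paint(2,5,W):
RRRRRBBBR
RRRRRBBBR
RRRRRWBBR
RRRWWBBBR
RRRWWWRRR
RRRWWWRRR
RRRRRRRRR
RRRRRRRRR
After op 2 paint(5,2,K):
RRRRRBBBR
RRRRRBBBR
RRRRRWBBR
RRRWWBBBR
RRRWWWRRR
RRKWWWRRR
RRRRRRRRR
RRRRRRRRR
After op 3 paint(7,7,G):
RRRRRBBBR
RRRRRBBBR
RRRRRWBBR
RRRWWBBBR
RRRWWWRRR
RRKWWWRRR
RRRRRRRRR
RRRRRRRGR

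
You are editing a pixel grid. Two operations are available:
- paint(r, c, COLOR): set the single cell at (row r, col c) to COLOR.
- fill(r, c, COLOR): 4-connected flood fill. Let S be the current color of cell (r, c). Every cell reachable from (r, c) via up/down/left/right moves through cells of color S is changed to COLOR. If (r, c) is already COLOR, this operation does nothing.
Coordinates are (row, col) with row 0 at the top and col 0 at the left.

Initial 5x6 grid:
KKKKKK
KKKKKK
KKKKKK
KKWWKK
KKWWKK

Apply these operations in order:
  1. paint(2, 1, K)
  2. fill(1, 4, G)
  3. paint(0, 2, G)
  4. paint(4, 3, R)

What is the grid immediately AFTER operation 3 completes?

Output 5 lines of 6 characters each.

Answer: GGGGGG
GGGGGG
GGGGGG
GGWWGG
GGWWGG

Derivation:
After op 1 paint(2,1,K):
KKKKKK
KKKKKK
KKKKKK
KKWWKK
KKWWKK
After op 2 fill(1,4,G) [26 cells changed]:
GGGGGG
GGGGGG
GGGGGG
GGWWGG
GGWWGG
After op 3 paint(0,2,G):
GGGGGG
GGGGGG
GGGGGG
GGWWGG
GGWWGG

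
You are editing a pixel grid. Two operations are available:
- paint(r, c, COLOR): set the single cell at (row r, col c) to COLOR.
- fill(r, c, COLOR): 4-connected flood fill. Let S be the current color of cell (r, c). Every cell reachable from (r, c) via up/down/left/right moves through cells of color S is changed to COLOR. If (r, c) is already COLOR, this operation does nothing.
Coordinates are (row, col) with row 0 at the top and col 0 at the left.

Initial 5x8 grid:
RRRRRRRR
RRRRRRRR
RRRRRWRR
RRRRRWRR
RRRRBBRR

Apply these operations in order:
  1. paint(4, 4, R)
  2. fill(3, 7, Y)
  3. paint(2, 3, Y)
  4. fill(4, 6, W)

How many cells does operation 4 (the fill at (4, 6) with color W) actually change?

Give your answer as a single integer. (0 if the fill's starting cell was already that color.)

Answer: 37

Derivation:
After op 1 paint(4,4,R):
RRRRRRRR
RRRRRRRR
RRRRRWRR
RRRRRWRR
RRRRRBRR
After op 2 fill(3,7,Y) [37 cells changed]:
YYYYYYYY
YYYYYYYY
YYYYYWYY
YYYYYWYY
YYYYYBYY
After op 3 paint(2,3,Y):
YYYYYYYY
YYYYYYYY
YYYYYWYY
YYYYYWYY
YYYYYBYY
After op 4 fill(4,6,W) [37 cells changed]:
WWWWWWWW
WWWWWWWW
WWWWWWWW
WWWWWWWW
WWWWWBWW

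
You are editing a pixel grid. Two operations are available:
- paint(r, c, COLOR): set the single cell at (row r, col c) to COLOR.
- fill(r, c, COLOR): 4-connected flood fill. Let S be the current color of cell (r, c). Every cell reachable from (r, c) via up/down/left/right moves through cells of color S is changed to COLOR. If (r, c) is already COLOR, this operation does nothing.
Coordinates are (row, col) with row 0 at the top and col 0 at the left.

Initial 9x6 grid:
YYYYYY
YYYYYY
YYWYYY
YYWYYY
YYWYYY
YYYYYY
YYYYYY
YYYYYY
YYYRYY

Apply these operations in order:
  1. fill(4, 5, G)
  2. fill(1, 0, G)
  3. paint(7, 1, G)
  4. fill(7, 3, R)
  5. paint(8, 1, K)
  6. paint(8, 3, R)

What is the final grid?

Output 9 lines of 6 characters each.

After op 1 fill(4,5,G) [50 cells changed]:
GGGGGG
GGGGGG
GGWGGG
GGWGGG
GGWGGG
GGGGGG
GGGGGG
GGGGGG
GGGRGG
After op 2 fill(1,0,G) [0 cells changed]:
GGGGGG
GGGGGG
GGWGGG
GGWGGG
GGWGGG
GGGGGG
GGGGGG
GGGGGG
GGGRGG
After op 3 paint(7,1,G):
GGGGGG
GGGGGG
GGWGGG
GGWGGG
GGWGGG
GGGGGG
GGGGGG
GGGGGG
GGGRGG
After op 4 fill(7,3,R) [50 cells changed]:
RRRRRR
RRRRRR
RRWRRR
RRWRRR
RRWRRR
RRRRRR
RRRRRR
RRRRRR
RRRRRR
After op 5 paint(8,1,K):
RRRRRR
RRRRRR
RRWRRR
RRWRRR
RRWRRR
RRRRRR
RRRRRR
RRRRRR
RKRRRR
After op 6 paint(8,3,R):
RRRRRR
RRRRRR
RRWRRR
RRWRRR
RRWRRR
RRRRRR
RRRRRR
RRRRRR
RKRRRR

Answer: RRRRRR
RRRRRR
RRWRRR
RRWRRR
RRWRRR
RRRRRR
RRRRRR
RRRRRR
RKRRRR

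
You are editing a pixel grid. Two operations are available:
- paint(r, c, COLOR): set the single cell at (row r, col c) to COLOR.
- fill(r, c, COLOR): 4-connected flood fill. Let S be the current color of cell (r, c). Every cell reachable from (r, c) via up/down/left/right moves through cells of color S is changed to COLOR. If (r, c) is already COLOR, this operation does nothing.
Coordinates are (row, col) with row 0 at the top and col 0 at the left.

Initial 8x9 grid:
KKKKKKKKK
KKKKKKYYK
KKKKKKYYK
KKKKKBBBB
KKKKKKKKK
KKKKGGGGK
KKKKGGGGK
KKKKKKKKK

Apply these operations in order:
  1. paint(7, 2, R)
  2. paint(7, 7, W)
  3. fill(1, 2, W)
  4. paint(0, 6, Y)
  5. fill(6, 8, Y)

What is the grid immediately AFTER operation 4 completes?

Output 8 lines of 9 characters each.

After op 1 paint(7,2,R):
KKKKKKKKK
KKKKKKYYK
KKKKKKYYK
KKKKKBBBB
KKKKKKKKK
KKKKGGGGK
KKKKGGGGK
KKRKKKKKK
After op 2 paint(7,7,W):
KKKKKKKKK
KKKKKKYYK
KKKKKKYYK
KKKKKBBBB
KKKKKKKKK
KKKKGGGGK
KKKKGGGGK
KKRKKKKWK
After op 3 fill(1,2,W) [54 cells changed]:
WWWWWWWWW
WWWWWWYYW
WWWWWWYYW
WWWWWBBBB
WWWWWWWWW
WWWWGGGGW
WWWWGGGGW
WWRWWWWWW
After op 4 paint(0,6,Y):
WWWWWWYWW
WWWWWWYYW
WWWWWWYYW
WWWWWBBBB
WWWWWWWWW
WWWWGGGGW
WWWWGGGGW
WWRWWWWWW

Answer: WWWWWWYWW
WWWWWWYYW
WWWWWWYYW
WWWWWBBBB
WWWWWWWWW
WWWWGGGGW
WWWWGGGGW
WWRWWWWWW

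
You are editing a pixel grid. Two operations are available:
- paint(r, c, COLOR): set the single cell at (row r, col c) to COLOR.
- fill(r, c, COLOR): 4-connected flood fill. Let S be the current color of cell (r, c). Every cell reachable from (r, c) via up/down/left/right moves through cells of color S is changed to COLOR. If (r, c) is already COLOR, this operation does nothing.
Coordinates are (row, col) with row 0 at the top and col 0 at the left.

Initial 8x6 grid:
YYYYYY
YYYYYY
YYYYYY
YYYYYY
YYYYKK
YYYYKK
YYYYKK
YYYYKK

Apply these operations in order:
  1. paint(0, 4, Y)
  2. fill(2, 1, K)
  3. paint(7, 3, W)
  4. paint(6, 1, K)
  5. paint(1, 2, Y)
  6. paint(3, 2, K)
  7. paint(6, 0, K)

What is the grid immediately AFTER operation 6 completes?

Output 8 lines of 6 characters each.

After op 1 paint(0,4,Y):
YYYYYY
YYYYYY
YYYYYY
YYYYYY
YYYYKK
YYYYKK
YYYYKK
YYYYKK
After op 2 fill(2,1,K) [40 cells changed]:
KKKKKK
KKKKKK
KKKKKK
KKKKKK
KKKKKK
KKKKKK
KKKKKK
KKKKKK
After op 3 paint(7,3,W):
KKKKKK
KKKKKK
KKKKKK
KKKKKK
KKKKKK
KKKKKK
KKKKKK
KKKWKK
After op 4 paint(6,1,K):
KKKKKK
KKKKKK
KKKKKK
KKKKKK
KKKKKK
KKKKKK
KKKKKK
KKKWKK
After op 5 paint(1,2,Y):
KKKKKK
KKYKKK
KKKKKK
KKKKKK
KKKKKK
KKKKKK
KKKKKK
KKKWKK
After op 6 paint(3,2,K):
KKKKKK
KKYKKK
KKKKKK
KKKKKK
KKKKKK
KKKKKK
KKKKKK
KKKWKK

Answer: KKKKKK
KKYKKK
KKKKKK
KKKKKK
KKKKKK
KKKKKK
KKKKKK
KKKWKK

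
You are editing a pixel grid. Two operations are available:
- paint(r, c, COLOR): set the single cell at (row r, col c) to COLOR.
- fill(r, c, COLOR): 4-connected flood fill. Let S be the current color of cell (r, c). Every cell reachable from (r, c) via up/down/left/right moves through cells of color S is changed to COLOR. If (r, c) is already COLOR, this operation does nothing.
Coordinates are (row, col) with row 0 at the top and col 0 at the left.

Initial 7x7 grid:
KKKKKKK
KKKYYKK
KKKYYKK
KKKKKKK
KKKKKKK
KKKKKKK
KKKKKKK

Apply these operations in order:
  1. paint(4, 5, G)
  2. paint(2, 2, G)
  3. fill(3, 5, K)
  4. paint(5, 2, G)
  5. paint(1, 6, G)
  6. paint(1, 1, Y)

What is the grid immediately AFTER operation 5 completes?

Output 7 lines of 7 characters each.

Answer: KKKKKKK
KKKYYKG
KKGYYKK
KKKKKKK
KKKKKGK
KKGKKKK
KKKKKKK

Derivation:
After op 1 paint(4,5,G):
KKKKKKK
KKKYYKK
KKKYYKK
KKKKKKK
KKKKKGK
KKKKKKK
KKKKKKK
After op 2 paint(2,2,G):
KKKKKKK
KKKYYKK
KKGYYKK
KKKKKKK
KKKKKGK
KKKKKKK
KKKKKKK
After op 3 fill(3,5,K) [0 cells changed]:
KKKKKKK
KKKYYKK
KKGYYKK
KKKKKKK
KKKKKGK
KKKKKKK
KKKKKKK
After op 4 paint(5,2,G):
KKKKKKK
KKKYYKK
KKGYYKK
KKKKKKK
KKKKKGK
KKGKKKK
KKKKKKK
After op 5 paint(1,6,G):
KKKKKKK
KKKYYKG
KKGYYKK
KKKKKKK
KKKKKGK
KKGKKKK
KKKKKKK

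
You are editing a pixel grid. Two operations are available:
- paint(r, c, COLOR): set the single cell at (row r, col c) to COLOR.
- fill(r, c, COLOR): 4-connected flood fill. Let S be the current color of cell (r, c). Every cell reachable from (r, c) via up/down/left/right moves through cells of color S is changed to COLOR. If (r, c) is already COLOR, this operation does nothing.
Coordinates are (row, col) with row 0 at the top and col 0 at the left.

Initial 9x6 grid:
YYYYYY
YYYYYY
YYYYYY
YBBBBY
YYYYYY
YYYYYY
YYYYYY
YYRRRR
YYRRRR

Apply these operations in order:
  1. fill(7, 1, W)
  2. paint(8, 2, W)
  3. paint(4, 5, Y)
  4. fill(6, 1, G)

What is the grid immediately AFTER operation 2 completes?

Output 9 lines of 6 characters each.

After op 1 fill(7,1,W) [42 cells changed]:
WWWWWW
WWWWWW
WWWWWW
WBBBBW
WWWWWW
WWWWWW
WWWWWW
WWRRRR
WWRRRR
After op 2 paint(8,2,W):
WWWWWW
WWWWWW
WWWWWW
WBBBBW
WWWWWW
WWWWWW
WWWWWW
WWRRRR
WWWRRR

Answer: WWWWWW
WWWWWW
WWWWWW
WBBBBW
WWWWWW
WWWWWW
WWWWWW
WWRRRR
WWWRRR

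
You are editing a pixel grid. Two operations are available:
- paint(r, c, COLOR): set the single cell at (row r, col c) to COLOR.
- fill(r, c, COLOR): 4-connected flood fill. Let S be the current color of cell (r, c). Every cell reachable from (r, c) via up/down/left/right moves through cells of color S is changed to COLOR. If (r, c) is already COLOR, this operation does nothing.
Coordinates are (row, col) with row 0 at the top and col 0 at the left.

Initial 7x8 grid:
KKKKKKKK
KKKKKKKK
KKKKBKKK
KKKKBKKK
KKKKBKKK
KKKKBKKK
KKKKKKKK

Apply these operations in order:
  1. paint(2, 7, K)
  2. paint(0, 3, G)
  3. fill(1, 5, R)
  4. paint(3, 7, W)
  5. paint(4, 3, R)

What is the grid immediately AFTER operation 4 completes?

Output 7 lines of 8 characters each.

Answer: RRRGRRRR
RRRRRRRR
RRRRBRRR
RRRRBRRW
RRRRBRRR
RRRRBRRR
RRRRRRRR

Derivation:
After op 1 paint(2,7,K):
KKKKKKKK
KKKKKKKK
KKKKBKKK
KKKKBKKK
KKKKBKKK
KKKKBKKK
KKKKKKKK
After op 2 paint(0,3,G):
KKKGKKKK
KKKKKKKK
KKKKBKKK
KKKKBKKK
KKKKBKKK
KKKKBKKK
KKKKKKKK
After op 3 fill(1,5,R) [51 cells changed]:
RRRGRRRR
RRRRRRRR
RRRRBRRR
RRRRBRRR
RRRRBRRR
RRRRBRRR
RRRRRRRR
After op 4 paint(3,7,W):
RRRGRRRR
RRRRRRRR
RRRRBRRR
RRRRBRRW
RRRRBRRR
RRRRBRRR
RRRRRRRR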